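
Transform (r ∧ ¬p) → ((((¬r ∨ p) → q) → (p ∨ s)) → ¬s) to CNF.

¬r ∨ p ∨ ¬s

(r ∧ ¬p) → ((((¬r ∨ p) → q) → (p ∨ s)) → ¬s)
≡ ¬(r ∧ ¬p) ∨ ((((¬r ∨ p) → q) → (p ∨ s)) → ¬s)   [eliminate →]
≡ ¬(r ∧ ¬p) ∨ ¬(((¬r ∨ p) → q) → (p ∨ s)) ∨ ¬s   [eliminate →]
≡ ¬(r ∧ ¬p) ∨ ¬(¬((¬r ∨ p) → q) ∨ p ∨ s) ∨ ¬s   [eliminate →]
≡ ¬(r ∧ ¬p) ∨ ¬(¬(¬(¬r ∨ p) ∨ q) ∨ p ∨ s) ∨ ¬s   [eliminate →]
≡ ¬r ∨ ¬¬p ∨ ¬(¬(¬(¬r ∨ p) ∨ q) ∨ p ∨ s) ∨ ¬s   [De Morgan]
≡ ¬r ∨ p ∨ ¬(¬(¬(¬r ∨ p) ∨ q) ∨ p ∨ s) ∨ ¬s   [double negation]
≡ ¬r ∨ p ∨ (¬¬(¬(¬r ∨ p) ∨ q) ∧ ¬p ∧ ¬s) ∨ ¬s   [De Morgan]
≡ ¬r ∨ p ∨ ((¬(¬r ∨ p) ∨ q) ∧ ¬p ∧ ¬s) ∨ ¬s   [double negation]
≡ ¬r ∨ p ∨ (((¬¬r ∧ ¬p) ∨ q) ∧ ¬p ∧ ¬s) ∨ ¬s   [De Morgan]
≡ ¬r ∨ p ∨ (((r ∧ ¬p) ∨ q) ∧ ¬p ∧ ¬s) ∨ ¬s   [double negation]
≡ (¬r ∨ p ∨ r ∨ q ∨ ¬s) ∧ (¬r ∨ p ∨ ¬p ∨ q ∨ ¬s) ∧ (¬r ∨ p ∨ ¬p ∨ ¬s) ∧ (¬r ∨ p ∨ ¬s ∨ ¬s)   [distribute ∨ over ∧]
≡ ¬r ∨ p ∨ ¬s   [simplify]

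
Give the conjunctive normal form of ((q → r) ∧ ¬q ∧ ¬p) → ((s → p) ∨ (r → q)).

q ∨ p ∨ ¬s ∨ ¬r

((q → r) ∧ ¬q ∧ ¬p) → ((s → p) ∨ (r → q))
≡ ¬((q → r) ∧ ¬q ∧ ¬p) ∨ (s → p) ∨ (r → q)   [eliminate →]
≡ ¬((¬q ∨ r) ∧ ¬q ∧ ¬p) ∨ (s → p) ∨ (r → q)   [eliminate →]
≡ ¬((¬q ∨ r) ∧ ¬q ∧ ¬p) ∨ ¬s ∨ p ∨ (r → q)   [eliminate →]
≡ ¬((¬q ∨ r) ∧ ¬q ∧ ¬p) ∨ ¬s ∨ p ∨ ¬r ∨ q   [eliminate →]
≡ ¬(¬q ∨ r) ∨ ¬¬q ∨ ¬¬p ∨ ¬s ∨ p ∨ ¬r ∨ q   [De Morgan]
≡ (¬¬q ∧ ¬r) ∨ ¬¬q ∨ ¬¬p ∨ ¬s ∨ p ∨ ¬r ∨ q   [De Morgan]
≡ (q ∧ ¬r) ∨ ¬¬q ∨ ¬¬p ∨ ¬s ∨ p ∨ ¬r ∨ q   [double negation]
≡ (q ∧ ¬r) ∨ q ∨ ¬¬p ∨ ¬s ∨ p ∨ ¬r ∨ q   [double negation]
≡ (q ∧ ¬r) ∨ q ∨ p ∨ ¬s ∨ p ∨ ¬r ∨ q   [double negation]
≡ (q ∨ q ∨ p ∨ ¬s ∨ p ∨ ¬r ∨ q) ∧ (¬r ∨ q ∨ p ∨ ¬s ∨ p ∨ ¬r ∨ q)   [distribute ∨ over ∧]
≡ q ∨ p ∨ ¬s ∨ ¬r   [simplify]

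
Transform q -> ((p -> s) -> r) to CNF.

(~q | p | r) & (~q | ~s | r)

q -> ((p -> s) -> r)
⇔ ~q | ((p -> s) -> r)
⇔ ~q | ~(p -> s) | r
⇔ ~q | ~(~p | s) | r
⇔ ~q | (~~p & ~s) | r
⇔ ~q | (p & ~s) | r
⇔ (~q | p | r) & (~q | ~s | r)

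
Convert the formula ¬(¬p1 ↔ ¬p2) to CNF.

¬(¬p1 ↔ ¬p2)
≡ ¬((¬p1 → ¬p2) ∧ (¬p2 → ¬p1))   [eliminate ↔]
≡ ¬((¬¬p1 ∨ ¬p2) ∧ (¬p2 → ¬p1))   [eliminate →]
≡ ¬((¬¬p1 ∨ ¬p2) ∧ (¬¬p2 ∨ ¬p1))   [eliminate →]
≡ ¬(¬¬p1 ∨ ¬p2) ∨ ¬(¬¬p2 ∨ ¬p1)   [De Morgan]
≡ (¬¬¬p1 ∧ ¬¬p2) ∨ ¬(¬¬p2 ∨ ¬p1)   [De Morgan]
≡ (¬p1 ∧ ¬¬p2) ∨ ¬(¬¬p2 ∨ ¬p1)   [double negation]
≡ (¬p1 ∧ p2) ∨ ¬(¬¬p2 ∨ ¬p1)   [double negation]
≡ (¬p1 ∧ p2) ∨ (¬¬¬p2 ∧ ¬¬p1)   [De Morgan]
≡ (¬p1 ∧ p2) ∨ (¬p2 ∧ ¬¬p1)   [double negation]
≡ (¬p1 ∧ p2) ∨ (¬p2 ∧ p1)   [double negation]
≡ (¬p1 ∨ ¬p2) ∧ (¬p1 ∨ p1) ∧ (p2 ∨ ¬p2) ∧ (p2 ∨ p1)   [distribute ∨ over ∧]
≡ (¬p1 ∨ ¬p2) ∧ (p2 ∨ p1)   [simplify]

(¬p1 ∨ ¬p2) ∧ (p2 ∨ p1)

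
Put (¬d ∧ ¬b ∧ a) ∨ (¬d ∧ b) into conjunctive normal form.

(¬d ∧ ¬b ∧ a) ∨ (¬d ∧ b)
≡ (¬d ∨ ¬d) ∧ (¬d ∨ b) ∧ (¬b ∨ ¬d) ∧ (¬b ∨ b) ∧ (a ∨ ¬d) ∧ (a ∨ b)   [distribute ∨ over ∧]
≡ ¬d ∧ (a ∨ b)   [simplify]

¬d ∧ (a ∨ b)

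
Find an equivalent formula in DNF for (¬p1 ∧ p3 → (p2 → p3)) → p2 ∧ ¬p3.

(¬p1 ∧ p3 → (p2 → p3)) → p2 ∧ ¬p3
≡ ¬(¬p1 ∧ p3 → (p2 → p3)) ∨ p2 ∧ ¬p3   [eliminate →]
≡ ¬(¬(¬p1 ∧ p3) ∨ (p2 → p3)) ∨ p2 ∧ ¬p3   [eliminate →]
≡ ¬(¬(¬p1 ∧ p3) ∨ ¬p2 ∨ p3) ∨ p2 ∧ ¬p3   [eliminate →]
≡ ¬¬(¬p1 ∧ p3) ∧ ¬¬p2 ∧ ¬p3 ∨ p2 ∧ ¬p3   [De Morgan]
≡ ¬p1 ∧ p3 ∧ ¬¬p2 ∧ ¬p3 ∨ p2 ∧ ¬p3   [double negation]
≡ ¬p1 ∧ p3 ∧ p2 ∧ ¬p3 ∨ p2 ∧ ¬p3   [double negation]
≡ p2 ∧ ¬p3   [simplify]

p2 ∧ ¬p3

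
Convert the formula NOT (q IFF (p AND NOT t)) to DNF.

(q AND NOT p) OR (q AND t) OR (p AND NOT t AND NOT q)

NOT (q IFF (p AND NOT t))
= NOT ((q IMPLIES (p AND NOT t)) AND ((p AND NOT t) IMPLIES q))
= NOT ((NOT q OR (p AND NOT t)) AND ((p AND NOT t) IMPLIES q))
= NOT ((NOT q OR (p AND NOT t)) AND (NOT (p AND NOT t) OR q))
= NOT (NOT q OR (p AND NOT t)) OR NOT (NOT (p AND NOT t) OR q)
= (NOT NOT q AND NOT (p AND NOT t)) OR NOT (NOT (p AND NOT t) OR q)
= (q AND NOT (p AND NOT t)) OR NOT (NOT (p AND NOT t) OR q)
= (q AND (NOT p OR NOT NOT t)) OR NOT (NOT (p AND NOT t) OR q)
= (q AND (NOT p OR t)) OR NOT (NOT (p AND NOT t) OR q)
= (q AND (NOT p OR t)) OR (NOT NOT (p AND NOT t) AND NOT q)
= (q AND (NOT p OR t)) OR (p AND NOT t AND NOT q)
= (q AND NOT p) OR (q AND t) OR (p AND NOT t AND NOT q)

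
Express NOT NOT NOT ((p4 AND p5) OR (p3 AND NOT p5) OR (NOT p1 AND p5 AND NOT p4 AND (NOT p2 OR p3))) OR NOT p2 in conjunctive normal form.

(NOT p4 OR NOT p5 OR NOT p2) AND (NOT p3 OR p5 OR NOT p2) AND (p1 OR NOT p5 OR p4 OR NOT p3 OR NOT p2)

NOT NOT NOT ((p4 AND p5) OR (p3 AND NOT p5) OR (NOT p1 AND p5 AND NOT p4 AND (NOT p2 OR p3))) OR NOT p2
= NOT ((p4 AND p5) OR (p3 AND NOT p5) OR (NOT p1 AND p5 AND NOT p4 AND (NOT p2 OR p3))) OR NOT p2   [double negation]
= (NOT (p4 AND p5) AND NOT (p3 AND NOT p5) AND NOT (NOT p1 AND p5 AND NOT p4 AND (NOT p2 OR p3))) OR NOT p2   [De Morgan]
= ((NOT p4 OR NOT p5) AND NOT (p3 AND NOT p5) AND NOT (NOT p1 AND p5 AND NOT p4 AND (NOT p2 OR p3))) OR NOT p2   [De Morgan]
= ((NOT p4 OR NOT p5) AND (NOT p3 OR NOT NOT p5) AND NOT (NOT p1 AND p5 AND NOT p4 AND (NOT p2 OR p3))) OR NOT p2   [De Morgan]
= ((NOT p4 OR NOT p5) AND (NOT p3 OR p5) AND NOT (NOT p1 AND p5 AND NOT p4 AND (NOT p2 OR p3))) OR NOT p2   [double negation]
= ((NOT p4 OR NOT p5) AND (NOT p3 OR p5) AND (NOT NOT p1 OR NOT p5 OR NOT NOT p4 OR NOT (NOT p2 OR p3))) OR NOT p2   [De Morgan]
= ((NOT p4 OR NOT p5) AND (NOT p3 OR p5) AND (p1 OR NOT p5 OR NOT NOT p4 OR NOT (NOT p2 OR p3))) OR NOT p2   [double negation]
= ((NOT p4 OR NOT p5) AND (NOT p3 OR p5) AND (p1 OR NOT p5 OR p4 OR NOT (NOT p2 OR p3))) OR NOT p2   [double negation]
= ((NOT p4 OR NOT p5) AND (NOT p3 OR p5) AND (p1 OR NOT p5 OR p4 OR (NOT NOT p2 AND NOT p3))) OR NOT p2   [De Morgan]
= ((NOT p4 OR NOT p5) AND (NOT p3 OR p5) AND (p1 OR NOT p5 OR p4 OR (p2 AND NOT p3))) OR NOT p2   [double negation]
= (NOT p4 OR NOT p5 OR NOT p2) AND (NOT p3 OR p5 OR NOT p2) AND (p1 OR NOT p5 OR p4 OR p2 OR NOT p2) AND (p1 OR NOT p5 OR p4 OR NOT p3 OR NOT p2)   [distribute OR over AND]
= (NOT p4 OR NOT p5 OR NOT p2) AND (NOT p3 OR p5 OR NOT p2) AND (p1 OR NOT p5 OR p4 OR NOT p3 OR NOT p2)   [simplify]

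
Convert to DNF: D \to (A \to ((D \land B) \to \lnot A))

D \to (A \to ((D \land B) \to \lnot A))
⇔ \lnot D \lor (A \to ((D \land B) \to \lnot A))   [eliminate \to]
⇔ \lnot D \lor \lnot A \lor ((D \land B) \to \lnot A)   [eliminate \to]
⇔ \lnot D \lor \lnot A \lor \lnot (D \land B) \lor \lnot A   [eliminate \to]
⇔ \lnot D \lor \lnot A \lor \lnot D \lor \lnot B \lor \lnot A   [De Morgan]
⇔ \lnot D \lor \lnot A \lor \lnot B   [simplify]

\lnot D \lor \lnot A \lor \lnot B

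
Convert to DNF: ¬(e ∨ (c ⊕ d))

¬(e ∨ (c ⊕ d))
⇔ ¬(e ∨ (c ∧ ¬d) ∨ (¬c ∧ d))   [expand ⊕]
⇔ ¬e ∧ ¬(c ∧ ¬d) ∧ ¬(¬c ∧ d)   [De Morgan]
⇔ ¬e ∧ (¬c ∨ ¬¬d) ∧ ¬(¬c ∧ d)   [De Morgan]
⇔ ¬e ∧ (¬c ∨ d) ∧ ¬(¬c ∧ d)   [double negation]
⇔ ¬e ∧ (¬c ∨ d) ∧ (¬¬c ∨ ¬d)   [De Morgan]
⇔ ¬e ∧ (¬c ∨ d) ∧ (c ∨ ¬d)   [double negation]
⇔ (¬e ∧ ¬c ∧ c) ∨ (¬e ∧ ¬c ∧ ¬d) ∨ (¬e ∧ d ∧ c) ∨ (¬e ∧ d ∧ ¬d)   [distribute ∧ over ∨]
⇔ (¬e ∧ ¬c ∧ ¬d) ∨ (¬e ∧ d ∧ c)   [simplify]

(¬e ∧ ¬c ∧ ¬d) ∨ (¬e ∧ d ∧ c)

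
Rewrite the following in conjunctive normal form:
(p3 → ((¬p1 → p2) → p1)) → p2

(p3 → ((¬p1 → p2) → p1)) → p2
= ¬(p3 → ((¬p1 → p2) → p1)) ∨ p2   [eliminate →]
= ¬(¬p3 ∨ ((¬p1 → p2) → p1)) ∨ p2   [eliminate →]
= ¬(¬p3 ∨ ¬(¬p1 → p2) ∨ p1) ∨ p2   [eliminate →]
= ¬(¬p3 ∨ ¬(¬¬p1 ∨ p2) ∨ p1) ∨ p2   [eliminate →]
= (¬¬p3 ∧ ¬¬(¬¬p1 ∨ p2) ∧ ¬p1) ∨ p2   [De Morgan]
= (p3 ∧ ¬¬(¬¬p1 ∨ p2) ∧ ¬p1) ∨ p2   [double negation]
= (p3 ∧ (¬¬p1 ∨ p2) ∧ ¬p1) ∨ p2   [double negation]
= (p3 ∧ (p1 ∨ p2) ∧ ¬p1) ∨ p2   [double negation]
= (p3 ∨ p2) ∧ (p1 ∨ p2 ∨ p2) ∧ (¬p1 ∨ p2)   [distribute ∨ over ∧]
= (p3 ∨ p2) ∧ (p1 ∨ p2) ∧ (¬p1 ∨ p2)   [simplify]

(p3 ∨ p2) ∧ (p1 ∨ p2) ∧ (¬p1 ∨ p2)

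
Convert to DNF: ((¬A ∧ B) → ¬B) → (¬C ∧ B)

((¬A ∧ B) → ¬B) → (¬C ∧ B)
≡ ¬((¬A ∧ B) → ¬B) ∨ (¬C ∧ B)   [eliminate →]
≡ ¬(¬(¬A ∧ B) ∨ ¬B) ∨ (¬C ∧ B)   [eliminate →]
≡ (¬¬(¬A ∧ B) ∧ ¬¬B) ∨ (¬C ∧ B)   [De Morgan]
≡ (¬A ∧ B ∧ ¬¬B) ∨ (¬C ∧ B)   [double negation]
≡ (¬A ∧ B ∧ B) ∨ (¬C ∧ B)   [double negation]
≡ (¬A ∧ B) ∨ (¬C ∧ B)   [simplify]

(¬A ∧ B) ∨ (¬C ∧ B)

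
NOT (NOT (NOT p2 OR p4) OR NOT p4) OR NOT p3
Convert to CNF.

NOT (NOT (NOT p2 OR p4) OR NOT p4) OR NOT p3
≡ (NOT NOT (NOT p2 OR p4) AND NOT NOT p4) OR NOT p3   [De Morgan]
≡ ((NOT p2 OR p4) AND NOT NOT p4) OR NOT p3   [double negation]
≡ ((NOT p2 OR p4) AND p4) OR NOT p3   [double negation]
≡ (NOT p2 OR p4 OR NOT p3) AND (p4 OR NOT p3)   [distribute OR over AND]
≡ p4 OR NOT p3   [simplify]

p4 OR NOT p3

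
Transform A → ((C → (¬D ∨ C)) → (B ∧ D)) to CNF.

(¬A ∨ C ∨ B) ∧ (¬A ∨ D) ∧ (¬A ∨ ¬C ∨ B)

A → ((C → (¬D ∨ C)) → (B ∧ D))
≡ ¬A ∨ ((C → (¬D ∨ C)) → (B ∧ D))
≡ ¬A ∨ ¬(C → (¬D ∨ C)) ∨ (B ∧ D)
≡ ¬A ∨ ¬(¬C ∨ ¬D ∨ C) ∨ (B ∧ D)
≡ ¬A ∨ (¬¬C ∧ ¬¬D ∧ ¬C) ∨ (B ∧ D)
≡ ¬A ∨ (C ∧ ¬¬D ∧ ¬C) ∨ (B ∧ D)
≡ ¬A ∨ (C ∧ D ∧ ¬C) ∨ (B ∧ D)
≡ (¬A ∨ C ∨ B) ∧ (¬A ∨ C ∨ D) ∧ (¬A ∨ D ∨ B) ∧ (¬A ∨ D ∨ D) ∧ (¬A ∨ ¬C ∨ B) ∧ (¬A ∨ ¬C ∨ D)
≡ (¬A ∨ C ∨ B) ∧ (¬A ∨ D) ∧ (¬A ∨ ¬C ∨ B)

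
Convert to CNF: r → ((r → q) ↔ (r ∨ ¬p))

r → ((r → q) ↔ (r ∨ ¬p))
= ¬r ∨ ((r → q) ↔ (r ∨ ¬p))   [eliminate →]
= ¬r ∨ (((r → q) → (r ∨ ¬p)) ∧ ((r ∨ ¬p) → (r → q)))   [eliminate ↔]
= ¬r ∨ ((¬(r → q) ∨ r ∨ ¬p) ∧ ((r ∨ ¬p) → (r → q)))   [eliminate →]
= ¬r ∨ ((¬(¬r ∨ q) ∨ r ∨ ¬p) ∧ ((r ∨ ¬p) → (r → q)))   [eliminate →]
= ¬r ∨ ((¬(¬r ∨ q) ∨ r ∨ ¬p) ∧ (¬(r ∨ ¬p) ∨ (r → q)))   [eliminate →]
= ¬r ∨ ((¬(¬r ∨ q) ∨ r ∨ ¬p) ∧ (¬(r ∨ ¬p) ∨ ¬r ∨ q))   [eliminate →]
= ¬r ∨ (((¬¬r ∧ ¬q) ∨ r ∨ ¬p) ∧ (¬(r ∨ ¬p) ∨ ¬r ∨ q))   [De Morgan]
= ¬r ∨ (((r ∧ ¬q) ∨ r ∨ ¬p) ∧ (¬(r ∨ ¬p) ∨ ¬r ∨ q))   [double negation]
= ¬r ∨ (((r ∧ ¬q) ∨ r ∨ ¬p) ∧ ((¬r ∧ ¬¬p) ∨ ¬r ∨ q))   [De Morgan]
= ¬r ∨ (((r ∧ ¬q) ∨ r ∨ ¬p) ∧ ((¬r ∧ p) ∨ ¬r ∨ q))   [double negation]
= (¬r ∨ r ∨ r ∨ ¬p) ∧ (¬r ∨ ¬q ∨ r ∨ ¬p) ∧ (¬r ∨ ¬r ∨ ¬r ∨ q) ∧ (¬r ∨ p ∨ ¬r ∨ q)   [distribute ∨ over ∧]
= ¬r ∨ q   [simplify]

¬r ∨ q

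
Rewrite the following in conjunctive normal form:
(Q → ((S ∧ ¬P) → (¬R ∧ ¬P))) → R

(Q ∨ R) ∧ (S ∨ R) ∧ (¬P ∨ R) ∧ (R ∨ P)

(Q → ((S ∧ ¬P) → (¬R ∧ ¬P))) → R
≡ ¬(Q → ((S ∧ ¬P) → (¬R ∧ ¬P))) ∨ R
≡ ¬(¬Q ∨ ((S ∧ ¬P) → (¬R ∧ ¬P))) ∨ R
≡ ¬(¬Q ∨ ¬(S ∧ ¬P) ∨ (¬R ∧ ¬P)) ∨ R
≡ (¬¬Q ∧ ¬¬(S ∧ ¬P) ∧ ¬(¬R ∧ ¬P)) ∨ R
≡ (Q ∧ ¬¬(S ∧ ¬P) ∧ ¬(¬R ∧ ¬P)) ∨ R
≡ (Q ∧ S ∧ ¬P ∧ ¬(¬R ∧ ¬P)) ∨ R
≡ (Q ∧ S ∧ ¬P ∧ (¬¬R ∨ ¬¬P)) ∨ R
≡ (Q ∧ S ∧ ¬P ∧ (R ∨ ¬¬P)) ∨ R
≡ (Q ∧ S ∧ ¬P ∧ (R ∨ P)) ∨ R
≡ (Q ∨ R) ∧ (S ∨ R) ∧ (¬P ∨ R) ∧ (R ∨ P ∨ R)
≡ (Q ∨ R) ∧ (S ∨ R) ∧ (¬P ∨ R) ∧ (R ∨ P)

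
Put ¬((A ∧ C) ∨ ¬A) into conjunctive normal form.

¬((A ∧ C) ∨ ¬A)
≡ ¬(A ∧ C) ∧ ¬¬A   (De Morgan)
≡ (¬A ∨ ¬C) ∧ ¬¬A   (De Morgan)
≡ (¬A ∨ ¬C) ∧ A   (double negation)

(¬A ∨ ¬C) ∧ A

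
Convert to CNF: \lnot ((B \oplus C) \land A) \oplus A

\lnot ((B \oplus C) \land A) \oplus A
⇔ (\lnot ((B \oplus C) \land A) \lor A) \land \lnot (\lnot ((B \oplus C) \land A) \land A)
⇔ (\lnot ((B \lor C) \land \lnot (B \land C) \land A) \lor A) \land \lnot (\lnot ((B \oplus C) \land A) \land A)
⇔ (\lnot ((B \lor C) \land \lnot (B \land C) \land A) \lor A) \land \lnot (\lnot ((B \lor C) \land \lnot (B \land C) \land A) \land A)
⇔ (\lnot (B \lor C) \lor \lnot \lnot (B \land C) \lor \lnot A \lor A) \land \lnot (\lnot ((B \lor C) \land \lnot (B \land C) \land A) \land A)
⇔ (\lnot B \land \lnot C \lor \lnot \lnot (B \land C) \lor \lnot A \lor A) \land \lnot (\lnot ((B \lor C) \land \lnot (B \land C) \land A) \land A)
⇔ (\lnot B \land \lnot C \lor B \land C \lor \lnot A \lor A) \land \lnot (\lnot ((B \lor C) \land \lnot (B \land C) \land A) \land A)
⇔ (\lnot B \land \lnot C \lor B \land C \lor \lnot A \lor A) \land (\lnot \lnot ((B \lor C) \land \lnot (B \land C) \land A) \lor \lnot A)
⇔ (\lnot B \land \lnot C \lor B \land C \lor \lnot A \lor A) \land ((B \lor C) \land \lnot (B \land C) \land A \lor \lnot A)
⇔ (\lnot B \land \lnot C \lor B \land C \lor \lnot A \lor A) \land ((B \lor C) \land (\lnot B \lor \lnot C) \land A \lor \lnot A)
⇔ (\lnot B \lor B \lor \lnot A \lor A) \land (\lnot B \lor C \lor \lnot A \lor A) \land (\lnot C \lor B \lor \lnot A \lor A) \land (\lnot C \lor C \lor \lnot A \lor A) \land (B \lor C \lor \lnot A) \land (\lnot B \lor \lnot C \lor \lnot A) \land (A \lor \lnot A)
⇔ (B \lor C \lor \lnot A) \land (\lnot B \lor \lnot C \lor \lnot A)

(B \lor C \lor \lnot A) \land (\lnot B \lor \lnot C \lor \lnot A)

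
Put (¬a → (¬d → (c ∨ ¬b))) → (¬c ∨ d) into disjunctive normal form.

¬c ∨ d

(¬a → (¬d → (c ∨ ¬b))) → (¬c ∨ d)
≡ ¬(¬a → (¬d → (c ∨ ¬b))) ∨ ¬c ∨ d   (eliminate →)
≡ ¬(¬¬a ∨ (¬d → (c ∨ ¬b))) ∨ ¬c ∨ d   (eliminate →)
≡ ¬(¬¬a ∨ ¬¬d ∨ c ∨ ¬b) ∨ ¬c ∨ d   (eliminate →)
≡ (¬¬¬a ∧ ¬¬¬d ∧ ¬c ∧ ¬¬b) ∨ ¬c ∨ d   (De Morgan)
≡ (¬a ∧ ¬¬¬d ∧ ¬c ∧ ¬¬b) ∨ ¬c ∨ d   (double negation)
≡ (¬a ∧ ¬d ∧ ¬c ∧ ¬¬b) ∨ ¬c ∨ d   (double negation)
≡ (¬a ∧ ¬d ∧ ¬c ∧ b) ∨ ¬c ∨ d   (double negation)
≡ ¬c ∨ d   (simplify)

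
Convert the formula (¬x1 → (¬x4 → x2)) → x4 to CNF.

(¬x1 ∨ x4) ∧ (¬x2 ∨ x4)

(¬x1 → (¬x4 → x2)) → x4
≡ ¬(¬x1 → (¬x4 → x2)) ∨ x4   (eliminate →)
≡ ¬(¬¬x1 ∨ (¬x4 → x2)) ∨ x4   (eliminate →)
≡ ¬(¬¬x1 ∨ ¬¬x4 ∨ x2) ∨ x4   (eliminate →)
≡ (¬¬¬x1 ∧ ¬¬¬x4 ∧ ¬x2) ∨ x4   (De Morgan)
≡ (¬x1 ∧ ¬¬¬x4 ∧ ¬x2) ∨ x4   (double negation)
≡ (¬x1 ∧ ¬x4 ∧ ¬x2) ∨ x4   (double negation)
≡ (¬x1 ∨ x4) ∧ (¬x4 ∨ x4) ∧ (¬x2 ∨ x4)   (distribute ∨ over ∧)
≡ (¬x1 ∨ x4) ∧ (¬x2 ∨ x4)   (simplify)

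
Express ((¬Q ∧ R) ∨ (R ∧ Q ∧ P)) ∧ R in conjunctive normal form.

(¬Q ∨ P) ∧ R

((¬Q ∧ R) ∨ (R ∧ Q ∧ P)) ∧ R
= (¬Q ∨ R) ∧ (¬Q ∨ Q) ∧ (¬Q ∨ P) ∧ (R ∨ R) ∧ (R ∨ Q) ∧ (R ∨ P) ∧ R
= (¬Q ∨ P) ∧ R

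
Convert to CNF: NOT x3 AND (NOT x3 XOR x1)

NOT x3 AND (x3 OR NOT x1)

NOT x3 AND (NOT x3 XOR x1)
≡ NOT x3 AND (NOT x3 OR x1) AND NOT (NOT x3 AND x1)   [expand XOR]
≡ NOT x3 AND (NOT x3 OR x1) AND (NOT NOT x3 OR NOT x1)   [De Morgan]
≡ NOT x3 AND (NOT x3 OR x1) AND (x3 OR NOT x1)   [double negation]
≡ NOT x3 AND (x3 OR NOT x1)   [simplify]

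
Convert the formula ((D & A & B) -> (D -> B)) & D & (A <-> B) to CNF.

D & (~A | B) & (~B | A)

((D & A & B) -> (D -> B)) & D & (A <-> B)
⇔ (~(D & A & B) | (D -> B)) & D & (A <-> B)   (eliminate ->)
⇔ (~(D & A & B) | ~D | B) & D & (A <-> B)   (eliminate ->)
⇔ (~(D & A & B) | ~D | B) & D & (A -> B) & (B -> A)   (eliminate <->)
⇔ (~(D & A & B) | ~D | B) & D & (~A | B) & (B -> A)   (eliminate ->)
⇔ (~(D & A & B) | ~D | B) & D & (~A | B) & (~B | A)   (eliminate ->)
⇔ (~D | ~A | ~B | ~D | B) & D & (~A | B) & (~B | A)   (De Morgan)
⇔ D & (~A | B) & (~B | A)   (simplify)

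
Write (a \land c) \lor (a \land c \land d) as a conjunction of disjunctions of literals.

(a \land c) \lor (a \land c \land d)
= (a \lor a) \land (a \lor c) \land (a \lor d) \land (c \lor a) \land (c \lor c) \land (c \lor d)   (distribute \lor over \land)
= a \land c   (simplify)

a \land c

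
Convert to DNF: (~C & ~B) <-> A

(C & ~A) | (B & ~A) | (A & ~C & ~B)

(~C & ~B) <-> A
⇔ ((~C & ~B) -> A) & (A -> (~C & ~B))   [eliminate <->]
⇔ (~(~C & ~B) | A) & (A -> (~C & ~B))   [eliminate ->]
⇔ (~(~C & ~B) | A) & (~A | (~C & ~B))   [eliminate ->]
⇔ (~~C | ~~B | A) & (~A | (~C & ~B))   [De Morgan]
⇔ (C | ~~B | A) & (~A | (~C & ~B))   [double negation]
⇔ (C | B | A) & (~A | (~C & ~B))   [double negation]
⇔ (C & ~A) | (C & ~C & ~B) | (B & ~A) | (B & ~C & ~B) | (A & ~A) | (A & ~C & ~B)   [distribute & over |]
⇔ (C & ~A) | (B & ~A) | (A & ~C & ~B)   [simplify]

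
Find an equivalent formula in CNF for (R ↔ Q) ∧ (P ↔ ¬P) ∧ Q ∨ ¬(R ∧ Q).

(¬P ∨ ¬R ∨ ¬Q) ∧ (P ∨ ¬R ∨ ¬Q)

(R ↔ Q) ∧ (P ↔ ¬P) ∧ Q ∨ ¬(R ∧ Q)
≡ (R → Q) ∧ (Q → R) ∧ (P ↔ ¬P) ∧ Q ∨ ¬(R ∧ Q)
≡ (¬R ∨ Q) ∧ (Q → R) ∧ (P ↔ ¬P) ∧ Q ∨ ¬(R ∧ Q)
≡ (¬R ∨ Q) ∧ (¬Q ∨ R) ∧ (P ↔ ¬P) ∧ Q ∨ ¬(R ∧ Q)
≡ (¬R ∨ Q) ∧ (¬Q ∨ R) ∧ (P → ¬P) ∧ (¬P → P) ∧ Q ∨ ¬(R ∧ Q)
≡ (¬R ∨ Q) ∧ (¬Q ∨ R) ∧ (¬P ∨ ¬P) ∧ (¬P → P) ∧ Q ∨ ¬(R ∧ Q)
≡ (¬R ∨ Q) ∧ (¬Q ∨ R) ∧ (¬P ∨ ¬P) ∧ (¬¬P ∨ P) ∧ Q ∨ ¬(R ∧ Q)
≡ (¬R ∨ Q) ∧ (¬Q ∨ R) ∧ (¬P ∨ ¬P) ∧ (P ∨ P) ∧ Q ∨ ¬(R ∧ Q)
≡ (¬R ∨ Q) ∧ (¬Q ∨ R) ∧ (¬P ∨ ¬P) ∧ (P ∨ P) ∧ Q ∨ ¬R ∨ ¬Q
≡ (¬R ∨ Q ∨ ¬R ∨ ¬Q) ∧ (¬Q ∨ R ∨ ¬R ∨ ¬Q) ∧ (¬P ∨ ¬P ∨ ¬R ∨ ¬Q) ∧ (P ∨ P ∨ ¬R ∨ ¬Q) ∧ (Q ∨ ¬R ∨ ¬Q)
≡ (¬P ∨ ¬R ∨ ¬Q) ∧ (P ∨ ¬R ∨ ¬Q)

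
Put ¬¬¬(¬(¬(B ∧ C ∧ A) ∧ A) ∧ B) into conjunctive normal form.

¬¬¬(¬(¬(B ∧ C ∧ A) ∧ A) ∧ B)
= ¬(¬(¬(B ∧ C ∧ A) ∧ A) ∧ B)   — double negation
= ¬¬(¬(B ∧ C ∧ A) ∧ A) ∨ ¬B   — De Morgan
= (¬(B ∧ C ∧ A) ∧ A) ∨ ¬B   — double negation
= ((¬B ∨ ¬C ∨ ¬A) ∧ A) ∨ ¬B   — De Morgan
= (¬B ∨ ¬C ∨ ¬A ∨ ¬B) ∧ (A ∨ ¬B)   — distribute ∨ over ∧
= (¬B ∨ ¬C ∨ ¬A) ∧ (A ∨ ¬B)   — simplify

(¬B ∨ ¬C ∨ ¬A) ∧ (A ∨ ¬B)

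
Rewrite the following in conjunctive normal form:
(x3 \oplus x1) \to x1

(x3 \oplus x1) \to x1
= \lnot (x3 \oplus x1) \lor x1   (eliminate \to)
= \lnot ((x3 \lor x1) \land \lnot (x3 \land x1)) \lor x1   (expand \oplus)
= \lnot (x3 \lor x1) \lor \lnot \lnot (x3 \land x1) \lor x1   (De Morgan)
= (\lnot x3 \land \lnot x1) \lor \lnot \lnot (x3 \land x1) \lor x1   (De Morgan)
= (\lnot x3 \land \lnot x1) \lor (x3 \land x1) \lor x1   (double negation)
= (\lnot x3 \lor x3 \lor x1) \land (\lnot x3 \lor x1 \lor x1) \land (\lnot x1 \lor x3 \lor x1) \land (\lnot x1 \lor x1 \lor x1)   (distribute \lor over \land)
= \lnot x3 \lor x1   (simplify)

\lnot x3 \lor x1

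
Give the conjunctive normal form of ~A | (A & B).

~A | (A & B)
= (~A | A) & (~A | B)   — distribute | over &
= ~A | B   — simplify

~A | B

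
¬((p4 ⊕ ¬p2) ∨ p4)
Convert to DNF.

¬p4 ∧ p2

¬((p4 ⊕ ¬p2) ∨ p4)
≡ ¬((p4 ∧ ¬¬p2) ∨ (¬p4 ∧ ¬p2) ∨ p4)   [expand ⊕]
≡ ¬(p4 ∧ ¬¬p2) ∧ ¬(¬p4 ∧ ¬p2) ∧ ¬p4   [De Morgan]
≡ (¬p4 ∨ ¬¬¬p2) ∧ ¬(¬p4 ∧ ¬p2) ∧ ¬p4   [De Morgan]
≡ (¬p4 ∨ ¬p2) ∧ ¬(¬p4 ∧ ¬p2) ∧ ¬p4   [double negation]
≡ (¬p4 ∨ ¬p2) ∧ (¬¬p4 ∨ ¬¬p2) ∧ ¬p4   [De Morgan]
≡ (¬p4 ∨ ¬p2) ∧ (p4 ∨ ¬¬p2) ∧ ¬p4   [double negation]
≡ (¬p4 ∨ ¬p2) ∧ (p4 ∨ p2) ∧ ¬p4   [double negation]
≡ (¬p4 ∧ p4 ∧ ¬p4) ∨ (¬p4 ∧ p2 ∧ ¬p4) ∨ (¬p2 ∧ p4 ∧ ¬p4) ∨ (¬p2 ∧ p2 ∧ ¬p4)   [distribute ∧ over ∨]
≡ ¬p4 ∧ p2   [simplify]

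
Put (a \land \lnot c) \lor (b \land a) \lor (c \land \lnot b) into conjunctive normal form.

(a \lor c) \land (a \lor \lnot b)

(a \land \lnot c) \lor (b \land a) \lor (c \land \lnot b)
≡ (a \lor b \lor c) \land (a \lor b \lor \lnot b) \land (a \lor a \lor c) \land (a \lor a \lor \lnot b) \land (\lnot c \lor b \lor c) \land (\lnot c \lor b \lor \lnot b) \land (\lnot c \lor a \lor c) \land (\lnot c \lor a \lor \lnot b)   — distribute \lor over \land
≡ (a \lor c) \land (a \lor \lnot b)   — simplify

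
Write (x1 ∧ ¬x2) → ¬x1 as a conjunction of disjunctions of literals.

(x1 ∧ ¬x2) → ¬x1
≡ ¬(x1 ∧ ¬x2) ∨ ¬x1   [eliminate →]
≡ ¬x1 ∨ ¬¬x2 ∨ ¬x1   [De Morgan]
≡ ¬x1 ∨ x2 ∨ ¬x1   [double negation]
≡ ¬x1 ∨ x2   [simplify]

¬x1 ∨ x2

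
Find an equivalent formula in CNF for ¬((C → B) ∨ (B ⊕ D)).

¬((C → B) ∨ (B ⊕ D))
⇔ ¬(¬C ∨ B ∨ (B ⊕ D))
⇔ ¬(¬C ∨ B ∨ ((B ∨ D) ∧ ¬(B ∧ D)))
⇔ ¬¬C ∧ ¬B ∧ ¬((B ∨ D) ∧ ¬(B ∧ D))
⇔ C ∧ ¬B ∧ ¬((B ∨ D) ∧ ¬(B ∧ D))
⇔ C ∧ ¬B ∧ (¬(B ∨ D) ∨ ¬¬(B ∧ D))
⇔ C ∧ ¬B ∧ ((¬B ∧ ¬D) ∨ ¬¬(B ∧ D))
⇔ C ∧ ¬B ∧ ((¬B ∧ ¬D) ∨ (B ∧ D))
⇔ C ∧ ¬B ∧ (¬B ∨ B) ∧ (¬B ∨ D) ∧ (¬D ∨ B) ∧ (¬D ∨ D)
⇔ C ∧ ¬B ∧ (¬D ∨ B)

C ∧ ¬B ∧ (¬D ∨ B)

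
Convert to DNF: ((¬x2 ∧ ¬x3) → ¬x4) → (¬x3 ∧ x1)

((¬x2 ∧ ¬x3) → ¬x4) → (¬x3 ∧ x1)
⇔ ¬((¬x2 ∧ ¬x3) → ¬x4) ∨ (¬x3 ∧ x1)   (eliminate →)
⇔ ¬(¬(¬x2 ∧ ¬x3) ∨ ¬x4) ∨ (¬x3 ∧ x1)   (eliminate →)
⇔ (¬¬(¬x2 ∧ ¬x3) ∧ ¬¬x4) ∨ (¬x3 ∧ x1)   (De Morgan)
⇔ (¬x2 ∧ ¬x3 ∧ ¬¬x4) ∨ (¬x3 ∧ x1)   (double negation)
⇔ (¬x2 ∧ ¬x3 ∧ x4) ∨ (¬x3 ∧ x1)   (double negation)

(¬x2 ∧ ¬x3 ∧ x4) ∨ (¬x3 ∧ x1)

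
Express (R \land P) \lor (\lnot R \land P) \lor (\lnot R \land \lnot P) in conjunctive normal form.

P \lor \lnot R

(R \land P) \lor (\lnot R \land P) \lor (\lnot R \land \lnot P)
⇔ (R \lor \lnot R \lor \lnot R) \land (R \lor \lnot R \lor \lnot P) \land (R \lor P \lor \lnot R) \land (R \lor P \lor \lnot P) \land (P \lor \lnot R \lor \lnot R) \land (P \lor \lnot R \lor \lnot P) \land (P \lor P \lor \lnot R) \land (P \lor P \lor \lnot P)   — distribute \lor over \land
⇔ P \lor \lnot R   — simplify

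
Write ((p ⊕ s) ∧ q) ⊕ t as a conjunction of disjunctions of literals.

((p ⊕ s) ∧ q) ⊕ t
⇔ (((p ⊕ s) ∧ q) ∨ t) ∧ ¬((p ⊕ s) ∧ q ∧ t)   [expand ⊕]
⇔ (((p ∨ s) ∧ ¬(p ∧ s) ∧ q) ∨ t) ∧ ¬((p ⊕ s) ∧ q ∧ t)   [expand ⊕]
⇔ (((p ∨ s) ∧ ¬(p ∧ s) ∧ q) ∨ t) ∧ ¬((p ∨ s) ∧ ¬(p ∧ s) ∧ q ∧ t)   [expand ⊕]
⇔ (((p ∨ s) ∧ (¬p ∨ ¬s) ∧ q) ∨ t) ∧ ¬((p ∨ s) ∧ ¬(p ∧ s) ∧ q ∧ t)   [De Morgan]
⇔ (((p ∨ s) ∧ (¬p ∨ ¬s) ∧ q) ∨ t) ∧ (¬(p ∨ s) ∨ ¬¬(p ∧ s) ∨ ¬q ∨ ¬t)   [De Morgan]
⇔ (((p ∨ s) ∧ (¬p ∨ ¬s) ∧ q) ∨ t) ∧ ((¬p ∧ ¬s) ∨ ¬¬(p ∧ s) ∨ ¬q ∨ ¬t)   [De Morgan]
⇔ (((p ∨ s) ∧ (¬p ∨ ¬s) ∧ q) ∨ t) ∧ ((¬p ∧ ¬s) ∨ (p ∧ s) ∨ ¬q ∨ ¬t)   [double negation]
⇔ (p ∨ s ∨ t) ∧ (¬p ∨ ¬s ∨ t) ∧ (q ∨ t) ∧ (¬p ∨ p ∨ ¬q ∨ ¬t) ∧ (¬p ∨ s ∨ ¬q ∨ ¬t) ∧ (¬s ∨ p ∨ ¬q ∨ ¬t) ∧ (¬s ∨ s ∨ ¬q ∨ ¬t)   [distribute ∨ over ∧]
⇔ (p ∨ s ∨ t) ∧ (¬p ∨ ¬s ∨ t) ∧ (q ∨ t) ∧ (¬p ∨ s ∨ ¬q ∨ ¬t) ∧ (¬s ∨ p ∨ ¬q ∨ ¬t)   [simplify]

(p ∨ s ∨ t) ∧ (¬p ∨ ¬s ∨ t) ∧ (q ∨ t) ∧ (¬p ∨ s ∨ ¬q ∨ ¬t) ∧ (¬s ∨ p ∨ ¬q ∨ ¬t)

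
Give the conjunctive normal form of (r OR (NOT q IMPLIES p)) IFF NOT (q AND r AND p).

(r OR (NOT q IMPLIES p)) IFF NOT (q AND r AND p)
= ((r OR (NOT q IMPLIES p)) IMPLIES NOT (q AND r AND p)) AND (NOT (q AND r AND p) IMPLIES (r OR (NOT q IMPLIES p)))   [eliminate IFF]
= (NOT (r OR (NOT q IMPLIES p)) OR NOT (q AND r AND p)) AND (NOT (q AND r AND p) IMPLIES (r OR (NOT q IMPLIES p)))   [eliminate IMPLIES]
= (NOT (r OR NOT NOT q OR p) OR NOT (q AND r AND p)) AND (NOT (q AND r AND p) IMPLIES (r OR (NOT q IMPLIES p)))   [eliminate IMPLIES]
= (NOT (r OR NOT NOT q OR p) OR NOT (q AND r AND p)) AND (NOT NOT (q AND r AND p) OR r OR (NOT q IMPLIES p))   [eliminate IMPLIES]
= (NOT (r OR NOT NOT q OR p) OR NOT (q AND r AND p)) AND (NOT NOT (q AND r AND p) OR r OR NOT NOT q OR p)   [eliminate IMPLIES]
= ((NOT r AND NOT NOT NOT q AND NOT p) OR NOT (q AND r AND p)) AND (NOT NOT (q AND r AND p) OR r OR NOT NOT q OR p)   [De Morgan]
= ((NOT r AND NOT q AND NOT p) OR NOT (q AND r AND p)) AND (NOT NOT (q AND r AND p) OR r OR NOT NOT q OR p)   [double negation]
= ((NOT r AND NOT q AND NOT p) OR NOT q OR NOT r OR NOT p) AND (NOT NOT (q AND r AND p) OR r OR NOT NOT q OR p)   [De Morgan]
= ((NOT r AND NOT q AND NOT p) OR NOT q OR NOT r OR NOT p) AND ((q AND r AND p) OR r OR NOT NOT q OR p)   [double negation]
= ((NOT r AND NOT q AND NOT p) OR NOT q OR NOT r OR NOT p) AND ((q AND r AND p) OR r OR q OR p)   [double negation]
= (NOT r OR NOT q OR NOT r OR NOT p) AND (NOT q OR NOT q OR NOT r OR NOT p) AND (NOT p OR NOT q OR NOT r OR NOT p) AND (q OR r OR q OR p) AND (r OR r OR q OR p) AND (p OR r OR q OR p)   [distribute OR over AND]
= (NOT r OR NOT q OR NOT p) AND (q OR r OR p)   [simplify]

(NOT r OR NOT q OR NOT p) AND (q OR r OR p)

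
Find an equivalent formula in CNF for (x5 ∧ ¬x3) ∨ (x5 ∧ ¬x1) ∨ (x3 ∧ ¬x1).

(x5 ∨ x3) ∧ (x5 ∨ ¬x1) ∧ (¬x3 ∨ ¬x1)

(x5 ∧ ¬x3) ∨ (x5 ∧ ¬x1) ∨ (x3 ∧ ¬x1)
= (x5 ∨ x5 ∨ x3) ∧ (x5 ∨ x5 ∨ ¬x1) ∧ (x5 ∨ ¬x1 ∨ x3) ∧ (x5 ∨ ¬x1 ∨ ¬x1) ∧ (¬x3 ∨ x5 ∨ x3) ∧ (¬x3 ∨ x5 ∨ ¬x1) ∧ (¬x3 ∨ ¬x1 ∨ x3) ∧ (¬x3 ∨ ¬x1 ∨ ¬x1)   — distribute ∨ over ∧
= (x5 ∨ x3) ∧ (x5 ∨ ¬x1) ∧ (¬x3 ∨ ¬x1)   — simplify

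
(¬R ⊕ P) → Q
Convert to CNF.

(¬R ⊕ P) → Q
≡ ¬(¬R ⊕ P) ∨ Q   [eliminate →]
≡ ¬((¬R ∨ P) ∧ ¬(¬R ∧ P)) ∨ Q   [expand ⊕]
≡ ¬(¬R ∨ P) ∨ ¬¬(¬R ∧ P) ∨ Q   [De Morgan]
≡ (¬¬R ∧ ¬P) ∨ ¬¬(¬R ∧ P) ∨ Q   [De Morgan]
≡ (R ∧ ¬P) ∨ ¬¬(¬R ∧ P) ∨ Q   [double negation]
≡ (R ∧ ¬P) ∨ (¬R ∧ P) ∨ Q   [double negation]
≡ (R ∨ ¬R ∨ Q) ∧ (R ∨ P ∨ Q) ∧ (¬P ∨ ¬R ∨ Q) ∧ (¬P ∨ P ∨ Q)   [distribute ∨ over ∧]
≡ (R ∨ P ∨ Q) ∧ (¬P ∨ ¬R ∨ Q)   [simplify]

(R ∨ P ∨ Q) ∧ (¬P ∨ ¬R ∨ Q)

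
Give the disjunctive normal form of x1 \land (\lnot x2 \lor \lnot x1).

x1 \land \lnot x2

x1 \land (\lnot x2 \lor \lnot x1)
≡ (x1 \land \lnot x2) \lor (x1 \land \lnot x1)   [distribute \land over \lor]
≡ x1 \land \lnot x2   [simplify]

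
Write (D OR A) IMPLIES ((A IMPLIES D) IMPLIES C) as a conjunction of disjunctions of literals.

NOT D OR C

(D OR A) IMPLIES ((A IMPLIES D) IMPLIES C)
⇔ NOT (D OR A) OR ((A IMPLIES D) IMPLIES C)
⇔ NOT (D OR A) OR NOT (A IMPLIES D) OR C
⇔ NOT (D OR A) OR NOT (NOT A OR D) OR C
⇔ (NOT D AND NOT A) OR NOT (NOT A OR D) OR C
⇔ (NOT D AND NOT A) OR (NOT NOT A AND NOT D) OR C
⇔ (NOT D AND NOT A) OR (A AND NOT D) OR C
⇔ (NOT D OR A OR C) AND (NOT D OR NOT D OR C) AND (NOT A OR A OR C) AND (NOT A OR NOT D OR C)
⇔ NOT D OR C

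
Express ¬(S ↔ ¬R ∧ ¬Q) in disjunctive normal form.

S ∧ R ∨ S ∧ Q ∨ ¬R ∧ ¬Q ∧ ¬S

¬(S ↔ ¬R ∧ ¬Q)
≡ ¬((S → ¬R ∧ ¬Q) ∧ (¬R ∧ ¬Q → S))   [eliminate ↔]
≡ ¬((¬S ∨ ¬R ∧ ¬Q) ∧ (¬R ∧ ¬Q → S))   [eliminate →]
≡ ¬((¬S ∨ ¬R ∧ ¬Q) ∧ (¬(¬R ∧ ¬Q) ∨ S))   [eliminate →]
≡ ¬(¬S ∨ ¬R ∧ ¬Q) ∨ ¬(¬(¬R ∧ ¬Q) ∨ S)   [De Morgan]
≡ ¬¬S ∧ ¬(¬R ∧ ¬Q) ∨ ¬(¬(¬R ∧ ¬Q) ∨ S)   [De Morgan]
≡ S ∧ ¬(¬R ∧ ¬Q) ∨ ¬(¬(¬R ∧ ¬Q) ∨ S)   [double negation]
≡ S ∧ (¬¬R ∨ ¬¬Q) ∨ ¬(¬(¬R ∧ ¬Q) ∨ S)   [De Morgan]
≡ S ∧ (R ∨ ¬¬Q) ∨ ¬(¬(¬R ∧ ¬Q) ∨ S)   [double negation]
≡ S ∧ (R ∨ Q) ∨ ¬(¬(¬R ∧ ¬Q) ∨ S)   [double negation]
≡ S ∧ (R ∨ Q) ∨ ¬¬(¬R ∧ ¬Q) ∧ ¬S   [De Morgan]
≡ S ∧ (R ∨ Q) ∨ ¬R ∧ ¬Q ∧ ¬S   [double negation]
≡ S ∧ R ∨ S ∧ Q ∨ ¬R ∧ ¬Q ∧ ¬S   [distribute ∧ over ∨]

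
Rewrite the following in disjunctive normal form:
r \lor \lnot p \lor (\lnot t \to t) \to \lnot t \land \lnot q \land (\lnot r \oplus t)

r \lor \lnot p \lor (\lnot t \to t) \to \lnot t \land \lnot q \land (\lnot r \oplus t)
≡ \lnot (r \lor \lnot p \lor (\lnot t \to t)) \lor \lnot t \land \lnot q \land (\lnot r \oplus t)   — eliminate \to
≡ \lnot (r \lor \lnot p \lor \lnot \lnot t \lor t) \lor \lnot t \land \lnot q \land (\lnot r \oplus t)   — eliminate \to
≡ \lnot (r \lor \lnot p \lor \lnot \lnot t \lor t) \lor \lnot t \land \lnot q \land (\lnot r \land \lnot t \lor \lnot \lnot r \land t)   — expand \oplus
≡ \lnot r \land \lnot \lnot p \land \lnot \lnot \lnot t \land \lnot t \lor \lnot t \land \lnot q \land (\lnot r \land \lnot t \lor \lnot \lnot r \land t)   — De Morgan
≡ \lnot r \land p \land \lnot \lnot \lnot t \land \lnot t \lor \lnot t \land \lnot q \land (\lnot r \land \lnot t \lor \lnot \lnot r \land t)   — double negation
≡ \lnot r \land p \land \lnot t \land \lnot t \lor \lnot t \land \lnot q \land (\lnot r \land \lnot t \lor \lnot \lnot r \land t)   — double negation
≡ \lnot r \land p \land \lnot t \land \lnot t \lor \lnot t \land \lnot q \land (\lnot r \land \lnot t \lor r \land t)   — double negation
≡ \lnot r \land p \land \lnot t \land \lnot t \lor \lnot t \land \lnot q \land \lnot r \land \lnot t \lor \lnot t \land \lnot q \land r \land t   — distribute \land over \lor
≡ \lnot r \land p \land \lnot t \lor \lnot t \land \lnot q \land \lnot r   — simplify

\lnot r \land p \land \lnot t \lor \lnot t \land \lnot q \land \lnot r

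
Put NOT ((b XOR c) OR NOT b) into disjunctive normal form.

c AND b

NOT ((b XOR c) OR NOT b)
⇔ NOT ((b AND NOT c) OR (NOT b AND c) OR NOT b)   (expand XOR)
⇔ NOT (b AND NOT c) AND NOT (NOT b AND c) AND NOT NOT b   (De Morgan)
⇔ (NOT b OR NOT NOT c) AND NOT (NOT b AND c) AND NOT NOT b   (De Morgan)
⇔ (NOT b OR c) AND NOT (NOT b AND c) AND NOT NOT b   (double negation)
⇔ (NOT b OR c) AND (NOT NOT b OR NOT c) AND NOT NOT b   (De Morgan)
⇔ (NOT b OR c) AND (b OR NOT c) AND NOT NOT b   (double negation)
⇔ (NOT b OR c) AND (b OR NOT c) AND b   (double negation)
⇔ (NOT b AND b AND b) OR (NOT b AND NOT c AND b) OR (c AND b AND b) OR (c AND NOT c AND b)   (distribute AND over OR)
⇔ c AND b   (simplify)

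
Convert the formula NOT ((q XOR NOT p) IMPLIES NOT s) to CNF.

NOT ((q XOR NOT p) IMPLIES NOT s)
⇔ NOT (NOT (q XOR NOT p) OR NOT s)   [eliminate IMPLIES]
⇔ NOT (NOT ((q OR NOT p) AND NOT (q AND NOT p)) OR NOT s)   [expand XOR]
⇔ NOT NOT ((q OR NOT p) AND NOT (q AND NOT p)) AND NOT NOT s   [De Morgan]
⇔ (q OR NOT p) AND NOT (q AND NOT p) AND NOT NOT s   [double negation]
⇔ (q OR NOT p) AND (NOT q OR NOT NOT p) AND NOT NOT s   [De Morgan]
⇔ (q OR NOT p) AND (NOT q OR p) AND NOT NOT s   [double negation]
⇔ (q OR NOT p) AND (NOT q OR p) AND s   [double negation]

(q OR NOT p) AND (NOT q OR p) AND s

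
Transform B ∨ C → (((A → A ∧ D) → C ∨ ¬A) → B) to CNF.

¬C ∨ B

B ∨ C → (((A → A ∧ D) → C ∨ ¬A) → B)
= ¬(B ∨ C) ∨ (((A → A ∧ D) → C ∨ ¬A) → B)   [eliminate →]
= ¬(B ∨ C) ∨ ¬((A → A ∧ D) → C ∨ ¬A) ∨ B   [eliminate →]
= ¬(B ∨ C) ∨ ¬(¬(A → A ∧ D) ∨ C ∨ ¬A) ∨ B   [eliminate →]
= ¬(B ∨ C) ∨ ¬(¬(¬A ∨ A ∧ D) ∨ C ∨ ¬A) ∨ B   [eliminate →]
= ¬B ∧ ¬C ∨ ¬(¬(¬A ∨ A ∧ D) ∨ C ∨ ¬A) ∨ B   [De Morgan]
= ¬B ∧ ¬C ∨ ¬¬(¬A ∨ A ∧ D) ∧ ¬C ∧ ¬¬A ∨ B   [De Morgan]
= ¬B ∧ ¬C ∨ (¬A ∨ A ∧ D) ∧ ¬C ∧ ¬¬A ∨ B   [double negation]
= ¬B ∧ ¬C ∨ (¬A ∨ A ∧ D) ∧ ¬C ∧ A ∨ B   [double negation]
= (¬B ∨ ¬A ∨ A ∨ B) ∧ (¬B ∨ ¬A ∨ D ∨ B) ∧ (¬B ∨ ¬C ∨ B) ∧ (¬B ∨ A ∨ B) ∧ (¬C ∨ ¬A ∨ A ∨ B) ∧ (¬C ∨ ¬A ∨ D ∨ B) ∧ (¬C ∨ ¬C ∨ B) ∧ (¬C ∨ A ∨ B)   [distribute ∨ over ∧]
= ¬C ∨ B   [simplify]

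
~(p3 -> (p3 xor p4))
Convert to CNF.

p3 & (~p3 | p4)

~(p3 -> (p3 xor p4))
≡ ~(~p3 | (p3 xor p4))   — eliminate ->
≡ ~(~p3 | ((p3 | p4) & ~(p3 & p4)))   — expand xor
≡ ~~p3 & ~((p3 | p4) & ~(p3 & p4))   — De Morgan
≡ p3 & ~((p3 | p4) & ~(p3 & p4))   — double negation
≡ p3 & (~(p3 | p4) | ~~(p3 & p4))   — De Morgan
≡ p3 & ((~p3 & ~p4) | ~~(p3 & p4))   — De Morgan
≡ p3 & ((~p3 & ~p4) | (p3 & p4))   — double negation
≡ p3 & (~p3 | p3) & (~p3 | p4) & (~p4 | p3) & (~p4 | p4)   — distribute | over &
≡ p3 & (~p3 | p4)   — simplify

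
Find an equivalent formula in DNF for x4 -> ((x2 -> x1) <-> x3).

~x4 | (x2 & ~x1 & ~x3) | (x3 & ~x2) | (x3 & x1)

x4 -> ((x2 -> x1) <-> x3)
⇔ ~x4 | ((x2 -> x1) <-> x3)
⇔ ~x4 | (((x2 -> x1) -> x3) & (x3 -> (x2 -> x1)))
⇔ ~x4 | ((~(x2 -> x1) | x3) & (x3 -> (x2 -> x1)))
⇔ ~x4 | ((~(~x2 | x1) | x3) & (x3 -> (x2 -> x1)))
⇔ ~x4 | ((~(~x2 | x1) | x3) & (~x3 | (x2 -> x1)))
⇔ ~x4 | ((~(~x2 | x1) | x3) & (~x3 | ~x2 | x1))
⇔ ~x4 | (((~~x2 & ~x1) | x3) & (~x3 | ~x2 | x1))
⇔ ~x4 | (((x2 & ~x1) | x3) & (~x3 | ~x2 | x1))
⇔ ~x4 | (x2 & ~x1 & ~x3) | (x2 & ~x1 & ~x2) | (x2 & ~x1 & x1) | (x3 & ~x3) | (x3 & ~x2) | (x3 & x1)
⇔ ~x4 | (x2 & ~x1 & ~x3) | (x3 & ~x2) | (x3 & x1)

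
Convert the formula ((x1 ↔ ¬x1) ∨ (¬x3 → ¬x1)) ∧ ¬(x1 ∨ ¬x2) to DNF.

¬x1 ∧ x2

((x1 ↔ ¬x1) ∨ (¬x3 → ¬x1)) ∧ ¬(x1 ∨ ¬x2)
≡ (((x1 → ¬x1) ∧ (¬x1 → x1)) ∨ (¬x3 → ¬x1)) ∧ ¬(x1 ∨ ¬x2)   (eliminate ↔)
≡ (((¬x1 ∨ ¬x1) ∧ (¬x1 → x1)) ∨ (¬x3 → ¬x1)) ∧ ¬(x1 ∨ ¬x2)   (eliminate →)
≡ (((¬x1 ∨ ¬x1) ∧ (¬¬x1 ∨ x1)) ∨ (¬x3 → ¬x1)) ∧ ¬(x1 ∨ ¬x2)   (eliminate →)
≡ (((¬x1 ∨ ¬x1) ∧ (¬¬x1 ∨ x1)) ∨ ¬¬x3 ∨ ¬x1) ∧ ¬(x1 ∨ ¬x2)   (eliminate →)
≡ (((¬x1 ∨ ¬x1) ∧ (x1 ∨ x1)) ∨ ¬¬x3 ∨ ¬x1) ∧ ¬(x1 ∨ ¬x2)   (double negation)
≡ (((¬x1 ∨ ¬x1) ∧ (x1 ∨ x1)) ∨ x3 ∨ ¬x1) ∧ ¬(x1 ∨ ¬x2)   (double negation)
≡ (((¬x1 ∨ ¬x1) ∧ (x1 ∨ x1)) ∨ x3 ∨ ¬x1) ∧ ¬x1 ∧ ¬¬x2   (De Morgan)
≡ (((¬x1 ∨ ¬x1) ∧ (x1 ∨ x1)) ∨ x3 ∨ ¬x1) ∧ ¬x1 ∧ x2   (double negation)
≡ (¬x1 ∧ x1 ∧ ¬x1 ∧ x2) ∨ (¬x1 ∧ x1 ∧ ¬x1 ∧ x2) ∨ (¬x1 ∧ x1 ∧ ¬x1 ∧ x2) ∨ (¬x1 ∧ x1 ∧ ¬x1 ∧ x2) ∨ (x3 ∧ ¬x1 ∧ x2) ∨ (¬x1 ∧ ¬x1 ∧ x2)   (distribute ∧ over ∨)
≡ ¬x1 ∧ x2   (simplify)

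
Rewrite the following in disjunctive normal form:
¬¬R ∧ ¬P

R ∧ ¬P

¬¬R ∧ ¬P
⇔ R ∧ ¬P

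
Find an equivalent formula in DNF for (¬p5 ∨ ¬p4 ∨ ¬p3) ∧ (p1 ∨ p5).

(¬p5 ∨ ¬p4 ∨ ¬p3) ∧ (p1 ∨ p5)
≡ (¬p5 ∧ p1) ∨ (¬p5 ∧ p5) ∨ (¬p4 ∧ p1) ∨ (¬p4 ∧ p5) ∨ (¬p3 ∧ p1) ∨ (¬p3 ∧ p5)   — distribute ∧ over ∨
≡ (¬p5 ∧ p1) ∨ (¬p4 ∧ p1) ∨ (¬p4 ∧ p5) ∨ (¬p3 ∧ p1) ∨ (¬p3 ∧ p5)   — simplify

(¬p5 ∧ p1) ∨ (¬p4 ∧ p1) ∨ (¬p4 ∧ p5) ∨ (¬p3 ∧ p1) ∨ (¬p3 ∧ p5)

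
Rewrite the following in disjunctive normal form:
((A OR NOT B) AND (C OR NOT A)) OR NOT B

((A OR NOT B) AND (C OR NOT A)) OR NOT B
≡ (A AND C) OR (A AND NOT A) OR (NOT B AND C) OR (NOT B AND NOT A) OR NOT B   (distribute AND over OR)
≡ (A AND C) OR NOT B   (simplify)

(A AND C) OR NOT B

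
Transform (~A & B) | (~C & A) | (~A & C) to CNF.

(~A & B) | (~C & A) | (~A & C)
= (~A | ~C | ~A) & (~A | ~C | C) & (~A | A | ~A) & (~A | A | C) & (B | ~C | ~A) & (B | ~C | C) & (B | A | ~A) & (B | A | C)   — distribute | over &
= (~A | ~C) & (B | A | C)   — simplify

(~A | ~C) & (B | A | C)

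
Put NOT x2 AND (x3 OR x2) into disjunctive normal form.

NOT x2 AND x3

NOT x2 AND (x3 OR x2)
≡ (NOT x2 AND x3) OR (NOT x2 AND x2)   (distribute AND over OR)
≡ NOT x2 AND x3   (simplify)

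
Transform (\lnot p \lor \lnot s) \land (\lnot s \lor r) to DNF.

(\lnot p \lor \lnot s) \land (\lnot s \lor r)
= (\lnot p \land \lnot s) \lor (\lnot p \land r) \lor (\lnot s \land \lnot s) \lor (\lnot s \land r)   [distribute \land over \lor]
= (\lnot p \land r) \lor \lnot s   [simplify]

(\lnot p \land r) \lor \lnot s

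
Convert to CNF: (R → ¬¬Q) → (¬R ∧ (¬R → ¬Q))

(R → ¬¬Q) → (¬R ∧ (¬R → ¬Q))
⇔ ¬(R → ¬¬Q) ∨ (¬R ∧ (¬R → ¬Q))   — eliminate →
⇔ ¬(¬R ∨ ¬¬Q) ∨ (¬R ∧ (¬R → ¬Q))   — eliminate →
⇔ ¬(¬R ∨ ¬¬Q) ∨ (¬R ∧ (¬¬R ∨ ¬Q))   — eliminate →
⇔ (¬¬R ∧ ¬¬¬Q) ∨ (¬R ∧ (¬¬R ∨ ¬Q))   — De Morgan
⇔ (R ∧ ¬¬¬Q) ∨ (¬R ∧ (¬¬R ∨ ¬Q))   — double negation
⇔ (R ∧ ¬Q) ∨ (¬R ∧ (¬¬R ∨ ¬Q))   — double negation
⇔ (R ∧ ¬Q) ∨ (¬R ∧ (R ∨ ¬Q))   — double negation
⇔ (R ∨ ¬R) ∧ (R ∨ R ∨ ¬Q) ∧ (¬Q ∨ ¬R) ∧ (¬Q ∨ R ∨ ¬Q)   — distribute ∨ over ∧
⇔ (R ∨ ¬Q) ∧ (¬Q ∨ ¬R)   — simplify

(R ∨ ¬Q) ∧ (¬Q ∨ ¬R)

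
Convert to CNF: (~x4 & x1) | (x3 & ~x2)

(~x4 & x1) | (x3 & ~x2)
≡ (~x4 | x3) & (~x4 | ~x2) & (x1 | x3) & (x1 | ~x2)   [distribute | over &]

(~x4 | x3) & (~x4 | ~x2) & (x1 | x3) & (x1 | ~x2)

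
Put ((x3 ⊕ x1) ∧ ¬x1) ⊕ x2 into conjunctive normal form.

((x3 ⊕ x1) ∧ ¬x1) ⊕ x2
≡ (((x3 ⊕ x1) ∧ ¬x1) ∨ x2) ∧ ¬((x3 ⊕ x1) ∧ ¬x1 ∧ x2)   — expand ⊕
≡ (((x3 ∨ x1) ∧ ¬(x3 ∧ x1) ∧ ¬x1) ∨ x2) ∧ ¬((x3 ⊕ x1) ∧ ¬x1 ∧ x2)   — expand ⊕
≡ (((x3 ∨ x1) ∧ ¬(x3 ∧ x1) ∧ ¬x1) ∨ x2) ∧ ¬((x3 ∨ x1) ∧ ¬(x3 ∧ x1) ∧ ¬x1 ∧ x2)   — expand ⊕
≡ (((x3 ∨ x1) ∧ (¬x3 ∨ ¬x1) ∧ ¬x1) ∨ x2) ∧ ¬((x3 ∨ x1) ∧ ¬(x3 ∧ x1) ∧ ¬x1 ∧ x2)   — De Morgan
≡ (((x3 ∨ x1) ∧ (¬x3 ∨ ¬x1) ∧ ¬x1) ∨ x2) ∧ (¬(x3 ∨ x1) ∨ ¬¬(x3 ∧ x1) ∨ ¬¬x1 ∨ ¬x2)   — De Morgan
≡ (((x3 ∨ x1) ∧ (¬x3 ∨ ¬x1) ∧ ¬x1) ∨ x2) ∧ ((¬x3 ∧ ¬x1) ∨ ¬¬(x3 ∧ x1) ∨ ¬¬x1 ∨ ¬x2)   — De Morgan
≡ (((x3 ∨ x1) ∧ (¬x3 ∨ ¬x1) ∧ ¬x1) ∨ x2) ∧ ((¬x3 ∧ ¬x1) ∨ (x3 ∧ x1) ∨ ¬¬x1 ∨ ¬x2)   — double negation
≡ (((x3 ∨ x1) ∧ (¬x3 ∨ ¬x1) ∧ ¬x1) ∨ x2) ∧ ((¬x3 ∧ ¬x1) ∨ (x3 ∧ x1) ∨ x1 ∨ ¬x2)   — double negation
≡ (x3 ∨ x1 ∨ x2) ∧ (¬x3 ∨ ¬x1 ∨ x2) ∧ (¬x1 ∨ x2) ∧ (¬x3 ∨ x3 ∨ x1 ∨ ¬x2) ∧ (¬x3 ∨ x1 ∨ x1 ∨ ¬x2) ∧ (¬x1 ∨ x3 ∨ x1 ∨ ¬x2) ∧ (¬x1 ∨ x1 ∨ x1 ∨ ¬x2)   — distribute ∨ over ∧
≡ (x3 ∨ x1 ∨ x2) ∧ (¬x1 ∨ x2) ∧ (¬x3 ∨ x1 ∨ ¬x2)   — simplify

(x3 ∨ x1 ∨ x2) ∧ (¬x1 ∨ x2) ∧ (¬x3 ∨ x1 ∨ ¬x2)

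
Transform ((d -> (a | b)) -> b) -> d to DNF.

(~d & ~b) | (a & ~b) | d

((d -> (a | b)) -> b) -> d
≡ ~((d -> (a | b)) -> b) | d   [eliminate ->]
≡ ~(~(d -> (a | b)) | b) | d   [eliminate ->]
≡ ~(~(~d | a | b) | b) | d   [eliminate ->]
≡ (~~(~d | a | b) & ~b) | d   [De Morgan]
≡ ((~d | a | b) & ~b) | d   [double negation]
≡ (~d & ~b) | (a & ~b) | (b & ~b) | d   [distribute & over |]
≡ (~d & ~b) | (a & ~b) | d   [simplify]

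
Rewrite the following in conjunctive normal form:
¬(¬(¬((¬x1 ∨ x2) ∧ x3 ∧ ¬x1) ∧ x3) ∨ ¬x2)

(x1 ∨ ¬x3) ∧ x3 ∧ x2

¬(¬(¬((¬x1 ∨ x2) ∧ x3 ∧ ¬x1) ∧ x3) ∨ ¬x2)
⇔ ¬¬(¬((¬x1 ∨ x2) ∧ x3 ∧ ¬x1) ∧ x3) ∧ ¬¬x2   (De Morgan)
⇔ ¬((¬x1 ∨ x2) ∧ x3 ∧ ¬x1) ∧ x3 ∧ ¬¬x2   (double negation)
⇔ (¬(¬x1 ∨ x2) ∨ ¬x3 ∨ ¬¬x1) ∧ x3 ∧ ¬¬x2   (De Morgan)
⇔ ((¬¬x1 ∧ ¬x2) ∨ ¬x3 ∨ ¬¬x1) ∧ x3 ∧ ¬¬x2   (De Morgan)
⇔ ((x1 ∧ ¬x2) ∨ ¬x3 ∨ ¬¬x1) ∧ x3 ∧ ¬¬x2   (double negation)
⇔ ((x1 ∧ ¬x2) ∨ ¬x3 ∨ x1) ∧ x3 ∧ ¬¬x2   (double negation)
⇔ ((x1 ∧ ¬x2) ∨ ¬x3 ∨ x1) ∧ x3 ∧ x2   (double negation)
⇔ (x1 ∨ ¬x3 ∨ x1) ∧ (¬x2 ∨ ¬x3 ∨ x1) ∧ x3 ∧ x2   (distribute ∨ over ∧)
⇔ (x1 ∨ ¬x3) ∧ x3 ∧ x2   (simplify)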